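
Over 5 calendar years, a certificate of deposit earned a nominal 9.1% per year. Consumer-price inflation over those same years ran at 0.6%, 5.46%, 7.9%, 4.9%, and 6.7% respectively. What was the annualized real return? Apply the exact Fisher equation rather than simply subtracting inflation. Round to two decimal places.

Cumulative inflation factor: 1.006 × 1.0546 × 1.079 × 1.049 × 1.067 ≈ 1.28129.
Nominal growth factor: 1.54569. Real growth factor = 1.54569 / 1.28129 ≈ 1.20636.
Annualized: 1.20636^(1/5) − 1 ≈ 0.03823.

3.82%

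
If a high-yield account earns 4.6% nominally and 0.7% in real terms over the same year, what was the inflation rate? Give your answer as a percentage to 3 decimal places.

3.873%

From (1+r_nom) = (1+r_real)(1+π), we get 1+π = (1 + 4.6%)/(1 + 0.7%) = 1.046/1.007 ≈ 1.03873.
So π ≈ 3.8729%.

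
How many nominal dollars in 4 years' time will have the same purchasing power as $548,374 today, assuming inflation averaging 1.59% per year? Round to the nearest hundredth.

Cumulative price-level factor: (1+1.59%)^4 ≈ 1.0651330026.
Multiplying $548,374 by the price-level factor gives the future nominal sum.

$584,091.25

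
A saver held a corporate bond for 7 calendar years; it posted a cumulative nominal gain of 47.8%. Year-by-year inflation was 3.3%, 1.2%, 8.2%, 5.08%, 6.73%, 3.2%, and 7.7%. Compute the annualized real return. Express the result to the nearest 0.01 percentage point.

0.68%

Cumulative inflation factor: 1.033 × 1.012 × 1.082 × 1.0508 × 1.0673 × 1.032 × 1.077 ≈ 1.40997.
Nominal growth factor: 1.47800. Real growth factor = 1.47800 / 1.40997 ≈ 1.04825.
Annualized: 1.04825^(1/7) − 1 ≈ 0.00675.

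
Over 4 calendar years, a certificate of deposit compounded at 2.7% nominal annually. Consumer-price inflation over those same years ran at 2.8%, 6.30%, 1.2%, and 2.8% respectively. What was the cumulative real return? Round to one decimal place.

Cumulative inflation factor: 1.028 × 1.0630 × 1.012 × 1.028 ≈ 1.13684.
Nominal growth factor: 1.11245. Real growth factor = 1.11245 / 1.13684 ≈ 0.97855.
Total real return ≈ -2.1453%.

-2.1%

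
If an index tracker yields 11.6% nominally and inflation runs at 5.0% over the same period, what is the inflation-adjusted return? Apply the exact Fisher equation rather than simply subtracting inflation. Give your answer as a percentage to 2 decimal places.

6.29%

Real return via the Fisher equation: (1 + 11.6%)/(1 + 5.0%) − 1 = 1.116/1.050 − 1 ≈ 0.06286.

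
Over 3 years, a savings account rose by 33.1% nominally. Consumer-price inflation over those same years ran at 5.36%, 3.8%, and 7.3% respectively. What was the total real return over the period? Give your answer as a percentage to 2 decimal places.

13.42%

Cumulative inflation factor: 1.0536 × 1.038 × 1.073 ≈ 1.17347.
Nominal growth factor: 1.33100. Real growth factor = 1.33100 / 1.17347 ≈ 1.13424.
Total real return ≈ 13.4241%.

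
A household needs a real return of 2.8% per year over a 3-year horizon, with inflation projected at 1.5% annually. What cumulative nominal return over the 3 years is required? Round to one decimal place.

Required annual nominal rate: (1+2.8%)(1+1.5%) − 1 = 4.342%.
Cumulative over 3 years: (1 + 0.04342)^3 − 1 ≈ 0.13600.

13.6%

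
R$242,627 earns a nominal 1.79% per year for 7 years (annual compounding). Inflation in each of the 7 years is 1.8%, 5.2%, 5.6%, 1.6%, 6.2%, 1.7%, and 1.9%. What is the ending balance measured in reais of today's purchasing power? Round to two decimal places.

R$217,237.17

Nominal value at maturity: R$242,627 × (1 + 1.79%)^7 ≈ R$274,710.29.
Price-level factor over 7 years: 1.018 × 1.052 × 1.056 × 1.016 × 1.062 × 1.017 × 1.019 ≈ 1.2645639523.
The maturity value deflated by that factor is the answer in today's purchasing power.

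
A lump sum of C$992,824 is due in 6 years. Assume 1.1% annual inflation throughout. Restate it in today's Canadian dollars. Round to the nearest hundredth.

Price-level factor over 6 years: (1 + 1.1%)^6 ≈ 1.0678418406.
Purchasing power today: C$992,824 divided by that factor.

C$929,748.17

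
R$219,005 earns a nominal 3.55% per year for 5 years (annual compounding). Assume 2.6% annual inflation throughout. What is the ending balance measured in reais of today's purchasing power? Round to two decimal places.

R$229,333.63

Nominal value at maturity: R$219,005 × (1 + 3.55%)^5 ≈ R$260,738.13.
Price-level factor over 5 years: (1 + 2.6%)^5 ≈ 1.1369380568.
The maturity value deflated by that factor is the answer in today's purchasing power.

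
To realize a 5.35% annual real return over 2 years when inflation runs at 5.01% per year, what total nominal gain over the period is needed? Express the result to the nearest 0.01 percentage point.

Required annual nominal rate: (1+5.35%)(1+5.01%) − 1 = 10.628035%.
Cumulative over 2 years: (1 + 0.10628035)^2 − 1 ≈ 0.22386.

22.39%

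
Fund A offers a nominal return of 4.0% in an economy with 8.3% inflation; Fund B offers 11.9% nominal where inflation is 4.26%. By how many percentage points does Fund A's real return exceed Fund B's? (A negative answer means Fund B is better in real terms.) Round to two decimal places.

Fund A real return: 1.040/1.083 − 1 = -3.970%.
Fund B real return: 1.119/1.0426 − 1 = 7.328%.
Difference: -3.970 − 7.328 = -11.298 pp.

-11.30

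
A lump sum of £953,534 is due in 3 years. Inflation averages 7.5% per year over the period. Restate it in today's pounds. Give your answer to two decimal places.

£767,557.27

Price-level factor over 3 years: (1 + 7.5%)^3 = 1.242296875.
Purchasing power today: £953,534 divided by that factor.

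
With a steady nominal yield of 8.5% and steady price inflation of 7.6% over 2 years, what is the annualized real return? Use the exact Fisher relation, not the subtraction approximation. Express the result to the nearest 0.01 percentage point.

With constant rates the annual real return is the same each year: (1+8.5%)/(1+7.6%) − 1 = 0.00836.

0.84%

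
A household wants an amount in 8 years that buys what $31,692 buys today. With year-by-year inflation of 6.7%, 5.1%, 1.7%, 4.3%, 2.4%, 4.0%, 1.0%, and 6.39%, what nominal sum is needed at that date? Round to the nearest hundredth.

$43,139.74

Cumulative price-level factor: 1.067 × 1.051 × 1.017 × 1.043 × 1.024 × 1.040 × 1.010 × 1.0639 ≈ 1.3612186020.
The nominal amount required is $31,692 scaled up by that factor.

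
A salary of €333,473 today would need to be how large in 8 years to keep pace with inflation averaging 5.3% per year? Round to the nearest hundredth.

Cumulative price-level factor: (1+5.3%)^8 ≈ 1.5115654947.
Multiplying €333,473 by the price-level factor gives the future nominal sum.

€504,066.28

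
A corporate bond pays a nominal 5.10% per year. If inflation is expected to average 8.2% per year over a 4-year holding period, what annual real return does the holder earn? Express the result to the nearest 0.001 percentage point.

-2.865%

With constant rates the annual real return is the same each year: (1+5.10%)/(1+8.2%) − 1 = -0.02865.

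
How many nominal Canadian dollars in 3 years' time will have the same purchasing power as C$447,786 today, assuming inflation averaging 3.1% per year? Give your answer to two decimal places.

C$490,734.41

Cumulative price-level factor: (1+3.1%)^3 = 1.095912791.
The nominal amount required is C$447,786 scaled up by that factor.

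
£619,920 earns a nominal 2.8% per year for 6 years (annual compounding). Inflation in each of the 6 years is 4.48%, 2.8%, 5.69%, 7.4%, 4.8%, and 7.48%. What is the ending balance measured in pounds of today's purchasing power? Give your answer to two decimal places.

Nominal value at maturity: £619,920 × (1 + 2.8%)^6 ≈ £731,634.77.
Price-level factor over 6 years: 1.0448 × 1.028 × 1.0569 × 1.074 × 1.048 × 1.0748 ≈ 1.3732619859.
The maturity value deflated by that factor is the answer in today's purchasing power.

£532,771.44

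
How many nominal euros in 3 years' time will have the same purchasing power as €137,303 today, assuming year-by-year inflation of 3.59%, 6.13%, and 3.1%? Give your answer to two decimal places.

Cumulative price-level factor: 1.0359 × 1.0613 × 1.031 ≈ 1.1334820908.
The nominal amount required is €137,303 scaled up by that factor.

€155,630.49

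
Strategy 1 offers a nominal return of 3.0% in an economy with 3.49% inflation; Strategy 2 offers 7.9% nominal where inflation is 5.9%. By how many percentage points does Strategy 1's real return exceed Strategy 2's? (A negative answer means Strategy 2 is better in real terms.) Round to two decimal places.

-2.36

Strategy 1 real return: 1.030/1.0349 − 1 = -0.473%.
Strategy 2 real return: 1.079/1.059 − 1 = 1.889%.
Difference: -0.473 − 1.889 = -2.362 pp.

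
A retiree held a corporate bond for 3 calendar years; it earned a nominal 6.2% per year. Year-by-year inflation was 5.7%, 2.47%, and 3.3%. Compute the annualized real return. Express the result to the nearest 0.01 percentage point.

Cumulative inflation factor: 1.057 × 1.0247 × 1.033 ≈ 1.11885.
Nominal growth factor: 1.19777. Real growth factor = 1.19777 / 1.11885 ≈ 1.07054.
Annualized: 1.07054^(1/3) − 1 ≈ 0.02298.

2.30%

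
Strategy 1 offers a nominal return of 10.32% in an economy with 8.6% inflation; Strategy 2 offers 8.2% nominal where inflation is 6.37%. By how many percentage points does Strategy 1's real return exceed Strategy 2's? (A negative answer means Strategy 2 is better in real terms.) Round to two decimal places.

Strategy 1 real return: 1.1032/1.086 − 1 = 1.584%.
Strategy 2 real return: 1.082/1.0637 − 1 = 1.720%.
Difference: 1.584 − 1.720 = -0.136 pp.

-0.14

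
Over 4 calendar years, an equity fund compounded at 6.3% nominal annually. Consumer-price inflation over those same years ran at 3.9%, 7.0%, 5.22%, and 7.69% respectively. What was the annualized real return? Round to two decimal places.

Cumulative inflation factor: 1.039 × 1.070 × 1.0522 × 1.0769 ≈ 1.25972.
Nominal growth factor: 1.27683. Real growth factor = 1.27683 / 1.25972 ≈ 1.01358.
Annualized: 1.01358^(1/4) − 1 ≈ 0.00338.

0.34%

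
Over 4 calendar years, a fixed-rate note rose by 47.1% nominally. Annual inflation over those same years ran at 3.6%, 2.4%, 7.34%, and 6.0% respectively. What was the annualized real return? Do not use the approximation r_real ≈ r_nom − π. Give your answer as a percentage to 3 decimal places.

Cumulative inflation factor: 1.036 × 1.024 × 1.0734 × 1.060 ≈ 1.20706.
Nominal growth factor: 1.47100. Real growth factor = 1.47100 / 1.20706 ≈ 1.21867.
Annualized: 1.21867^(1/4) − 1 ≈ 0.05068.

5.068%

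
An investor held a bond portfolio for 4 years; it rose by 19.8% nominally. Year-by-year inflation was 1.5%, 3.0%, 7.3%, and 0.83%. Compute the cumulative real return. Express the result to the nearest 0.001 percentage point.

Cumulative inflation factor: 1.015 × 1.030 × 1.073 × 1.0083 ≈ 1.13108.
Nominal growth factor: 1.19800. Real growth factor = 1.19800 / 1.13108 ≈ 1.05917.
Total real return ≈ 5.9166%.

5.917%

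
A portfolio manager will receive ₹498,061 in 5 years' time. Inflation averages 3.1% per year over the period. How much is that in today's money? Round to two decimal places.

₹427,552.26

Price-level factor over 5 years: (1 + 3.1%)^5 ≈ 1.1649125562.
Purchasing power today: ₹498,061 divided by that factor.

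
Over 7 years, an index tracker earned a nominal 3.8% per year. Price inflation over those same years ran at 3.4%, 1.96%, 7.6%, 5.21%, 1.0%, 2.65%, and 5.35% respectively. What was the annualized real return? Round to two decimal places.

Cumulative inflation factor: 1.034 × 1.0196 × 1.076 × 1.0521 × 1.010 × 1.0265 × 1.0535 ≈ 1.30357.
Nominal growth factor: 1.29832. Real growth factor = 1.29832 / 1.30357 ≈ 0.99597.
Annualized: 0.99597^(1/7) − 1 ≈ -0.00058.

-0.06%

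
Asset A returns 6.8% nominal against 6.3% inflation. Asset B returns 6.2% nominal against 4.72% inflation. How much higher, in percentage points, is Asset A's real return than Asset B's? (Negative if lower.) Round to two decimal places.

Asset A real return: 1.068/1.063 − 1 = 0.470%.
Asset B real return: 1.062/1.0472 − 1 = 1.413%.
Difference: 0.470 − 1.413 = -0.943 pp.

-0.94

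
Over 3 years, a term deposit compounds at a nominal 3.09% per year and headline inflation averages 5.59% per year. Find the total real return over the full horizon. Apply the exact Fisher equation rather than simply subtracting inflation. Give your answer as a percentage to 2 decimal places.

-6.94%

The annual real rate is (1+3.09%)/(1+5.59%) − 1 = -2.3676%.
Compounded over 3 years: (1 + -0.023676)^3 − 1 ≈ -0.06936.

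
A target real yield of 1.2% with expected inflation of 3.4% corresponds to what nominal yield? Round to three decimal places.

By the Fisher equation, 1 + r_nom = (1 + 1.2%)(1 + 3.4%) = 1.012 × 1.034 = 1.046408.
So r_nom = 4.6408%.

4.641%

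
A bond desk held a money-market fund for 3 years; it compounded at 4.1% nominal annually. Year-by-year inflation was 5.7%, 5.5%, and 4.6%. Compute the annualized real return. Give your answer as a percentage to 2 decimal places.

Cumulative inflation factor: 1.057 × 1.055 × 1.046 ≈ 1.16643.
Nominal growth factor: 1.12811. Real growth factor = 1.12811 / 1.16643 ≈ 0.96715.
Annualized: 0.96715^(1/3) − 1 ≈ -0.01107.

-1.11%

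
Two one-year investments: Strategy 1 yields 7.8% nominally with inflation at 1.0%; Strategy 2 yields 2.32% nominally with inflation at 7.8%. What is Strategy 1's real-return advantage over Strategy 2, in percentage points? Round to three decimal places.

Strategy 1 real return: 1.078/1.010 − 1 = 6.7327%.
Strategy 2 real return: 1.0232/1.078 − 1 = -5.0835%.
Difference: 6.7327 − (-5.0835) = 11.8162 pp.

11.816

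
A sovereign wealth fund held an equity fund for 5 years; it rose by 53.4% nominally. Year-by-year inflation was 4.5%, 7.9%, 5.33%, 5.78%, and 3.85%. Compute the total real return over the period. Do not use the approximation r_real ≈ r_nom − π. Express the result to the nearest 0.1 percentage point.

Cumulative inflation factor: 1.045 × 1.079 × 1.0533 × 1.0578 × 1.0385 ≈ 1.30467.
Nominal growth factor: 1.53400. Real growth factor = 1.53400 / 1.30467 ≈ 1.17578.
Total real return ≈ 17.5778%.

17.6%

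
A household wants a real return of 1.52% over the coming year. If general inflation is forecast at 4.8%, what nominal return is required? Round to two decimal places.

By the Fisher equation, 1 + r_nom = (1 + 1.52%)(1 + 4.8%) = 1.0152 × 1.048 = 1.0639296.
So r_nom = 6.39296%.

6.39%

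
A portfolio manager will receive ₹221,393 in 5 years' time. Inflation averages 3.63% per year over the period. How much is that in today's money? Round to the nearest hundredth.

Price-level factor over 5 years: (1 + 3.63%)^5 ≈ 1.1951639660.
Purchasing power today: ₹221,393 divided by that factor.

₹185,240.69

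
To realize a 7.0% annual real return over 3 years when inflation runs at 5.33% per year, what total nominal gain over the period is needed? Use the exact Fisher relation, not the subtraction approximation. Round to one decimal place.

43.2%

Required annual nominal rate: (1+7.0%)(1+5.33%) − 1 = 12.7031%.
Cumulative over 3 years: (1 + 0.127031)^3 − 1 ≈ 0.43155.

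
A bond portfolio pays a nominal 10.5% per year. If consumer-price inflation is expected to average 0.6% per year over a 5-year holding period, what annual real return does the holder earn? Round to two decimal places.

With constant rates the annual real return is the same each year: (1+10.5%)/(1+0.6%) − 1 = 0.09841.

9.84%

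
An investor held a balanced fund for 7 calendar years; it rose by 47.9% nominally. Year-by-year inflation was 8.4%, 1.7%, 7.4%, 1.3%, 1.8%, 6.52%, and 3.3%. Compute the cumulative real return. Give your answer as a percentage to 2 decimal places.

10.08%

Cumulative inflation factor: 1.084 × 1.017 × 1.074 × 1.013 × 1.018 × 1.0652 × 1.033 ≈ 1.34352.
Nominal growth factor: 1.47900. Real growth factor = 1.47900 / 1.34352 ≈ 1.10084.
Total real return ≈ 10.0842%.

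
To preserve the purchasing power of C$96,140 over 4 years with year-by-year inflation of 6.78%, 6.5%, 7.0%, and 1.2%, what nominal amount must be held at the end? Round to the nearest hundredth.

C$118,388.07

Cumulative price-level factor: 1.0678 × 1.065 × 1.070 × 1.012 ≈ 1.2314132279.
Multiplying C$96,140 by the price-level factor gives the future nominal sum.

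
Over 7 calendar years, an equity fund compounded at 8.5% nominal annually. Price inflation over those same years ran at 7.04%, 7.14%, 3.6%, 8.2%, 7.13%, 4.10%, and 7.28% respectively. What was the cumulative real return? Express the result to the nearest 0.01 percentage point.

15.09%

Cumulative inflation factor: 1.0704 × 1.0714 × 1.036 × 1.082 × 1.0713 × 1.0410 × 1.0728 ≈ 1.53803.
Nominal growth factor: 1.77014. Real growth factor = 1.77014 / 1.53803 ≈ 1.15091.
Total real return ≈ 15.0914%.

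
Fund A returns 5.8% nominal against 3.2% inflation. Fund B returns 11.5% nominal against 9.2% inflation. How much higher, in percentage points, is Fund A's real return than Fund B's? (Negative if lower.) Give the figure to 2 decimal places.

0.41

Fund A real return: 1.058/1.032 − 1 = 2.519%.
Fund B real return: 1.115/1.092 − 1 = 2.106%.
Difference: 2.519 − 2.106 = 0.413 pp.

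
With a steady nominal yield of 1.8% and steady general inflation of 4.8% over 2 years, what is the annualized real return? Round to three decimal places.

-2.863%

With constant rates the annual real return is the same each year: (1+1.8%)/(1+4.8%) − 1 = -0.02863.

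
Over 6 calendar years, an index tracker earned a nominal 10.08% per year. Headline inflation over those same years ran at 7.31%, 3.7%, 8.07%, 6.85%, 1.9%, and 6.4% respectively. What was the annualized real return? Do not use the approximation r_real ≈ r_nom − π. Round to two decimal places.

4.16%

Cumulative inflation factor: 1.0731 × 1.037 × 1.0807 × 1.0685 × 1.019 × 1.064 ≈ 1.39320.
Nominal growth factor: 1.77931. Real growth factor = 1.77931 / 1.39320 ≈ 1.27713.
Annualized: 1.27713^(1/6) − 1 ≈ 0.04161.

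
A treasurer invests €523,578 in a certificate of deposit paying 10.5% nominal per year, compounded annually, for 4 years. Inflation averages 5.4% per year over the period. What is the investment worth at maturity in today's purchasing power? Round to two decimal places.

€632,510.96

Nominal value at maturity: €523,578 × (1 + 10.5%)^4 ≈ €780,603.51.
Price-level factor over 4 years: (1 + 5.4%)^4 ≈ 1.2341343591.
Dividing the nominal maturity value by the price-level factor gives the value in today's money.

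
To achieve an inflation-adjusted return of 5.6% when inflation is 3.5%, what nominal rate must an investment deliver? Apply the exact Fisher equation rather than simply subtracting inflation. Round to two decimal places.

By the Fisher equation, 1 + r_nom = (1 + 5.6%)(1 + 3.5%) = 1.056 × 1.035 = 1.09296.
So r_nom = 9.296%.

9.30%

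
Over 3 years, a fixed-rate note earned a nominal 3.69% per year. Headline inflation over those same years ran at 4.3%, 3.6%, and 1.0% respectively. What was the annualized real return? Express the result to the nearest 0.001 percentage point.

0.712%

Cumulative inflation factor: 1.043 × 1.036 × 1.010 ≈ 1.09135.
Nominal growth factor: 1.11484. Real growth factor = 1.11484 / 1.09135 ≈ 1.02152.
Annualized: 1.02152^(1/3) − 1 ≈ 0.00712.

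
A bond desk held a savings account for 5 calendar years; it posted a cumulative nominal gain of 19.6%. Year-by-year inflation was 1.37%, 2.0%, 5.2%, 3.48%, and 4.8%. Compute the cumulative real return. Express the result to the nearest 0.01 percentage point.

Cumulative inflation factor: 1.0137 × 1.020 × 1.052 × 1.0348 × 1.048 ≈ 1.17962.
Nominal growth factor: 1.19600. Real growth factor = 1.19600 / 1.17962 ≈ 1.01388.
Total real return ≈ 1.3884%.

1.39%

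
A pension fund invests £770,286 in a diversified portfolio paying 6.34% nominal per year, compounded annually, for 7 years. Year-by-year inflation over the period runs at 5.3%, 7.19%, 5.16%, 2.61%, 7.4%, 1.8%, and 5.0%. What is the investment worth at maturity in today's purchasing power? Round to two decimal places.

Nominal value at maturity: £770,286 × (1 + 6.34%)^7 ≈ £1,184,482.36.
Price-level factor over 7 years: 1.053 × 1.0719 × 1.0516 × 1.0261 × 1.074 × 1.018 × 1.050 ≈ 1.3981837990.
Dividing the nominal maturity value by the price-level factor gives the value in today's money.

£847,157.83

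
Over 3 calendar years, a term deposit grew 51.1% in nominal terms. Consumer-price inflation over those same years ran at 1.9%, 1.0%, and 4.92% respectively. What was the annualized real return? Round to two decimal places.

Cumulative inflation factor: 1.019 × 1.010 × 1.0492 ≈ 1.07983.
Nominal growth factor: 1.51100. Real growth factor = 1.51100 / 1.07983 ≈ 1.39930.
Annualized: 1.39930^(1/3) − 1 ≈ 0.11850.

11.85%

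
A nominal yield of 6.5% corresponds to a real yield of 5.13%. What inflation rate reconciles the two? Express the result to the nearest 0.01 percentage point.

1.30%

From (1+r_nom) = (1+r_real)(1+π), we get 1+π = (1 + 6.5%)/(1 + 5.13%) = 1.065/1.0513 ≈ 1.01303.
So π ≈ 1.3031%.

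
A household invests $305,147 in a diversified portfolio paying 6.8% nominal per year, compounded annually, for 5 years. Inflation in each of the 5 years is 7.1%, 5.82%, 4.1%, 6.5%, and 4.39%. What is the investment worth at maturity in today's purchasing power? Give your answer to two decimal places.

$323,257.72

Nominal value at maturity: $305,147 × (1 + 6.8%)^5 ≈ $423,999.52.
Price-level factor over 5 years: 1.071 × 1.0582 × 1.041 × 1.065 × 1.0439 ≈ 1.3116454677.
Dividing the nominal maturity value by the price-level factor gives the value in today's money.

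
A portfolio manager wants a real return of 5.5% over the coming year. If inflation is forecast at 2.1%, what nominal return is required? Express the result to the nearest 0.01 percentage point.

7.72%

By the Fisher equation, 1 + r_nom = (1 + 5.5%)(1 + 2.1%) = 1.055 × 1.021 = 1.077155.
So r_nom = 7.7155%.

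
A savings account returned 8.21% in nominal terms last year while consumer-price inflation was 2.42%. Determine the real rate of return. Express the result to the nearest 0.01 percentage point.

Real return via the Fisher equation: (1 + 8.21%)/(1 + 2.42%) − 1 = 1.0821/1.0242 − 1 ≈ 0.05653.

5.65%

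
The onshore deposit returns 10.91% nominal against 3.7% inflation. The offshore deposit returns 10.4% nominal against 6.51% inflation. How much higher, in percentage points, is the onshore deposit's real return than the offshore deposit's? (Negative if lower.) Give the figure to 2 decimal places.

The onshore deposit real return: 1.1091/1.037 − 1 = 6.953%.
The offshore deposit real return: 1.104/1.0651 − 1 = 3.652%.
Difference: 6.953 − 3.652 = 3.301 pp.

3.30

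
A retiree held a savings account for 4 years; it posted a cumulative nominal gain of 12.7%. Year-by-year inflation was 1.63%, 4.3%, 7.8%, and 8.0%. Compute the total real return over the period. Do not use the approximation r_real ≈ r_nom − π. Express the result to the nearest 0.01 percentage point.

Cumulative inflation factor: 1.0163 × 1.043 × 1.078 × 1.080 ≈ 1.23410.
Nominal growth factor: 1.12700. Real growth factor = 1.12700 / 1.23410 ≈ 0.91322.
Total real return ≈ -8.6781%.

-8.68%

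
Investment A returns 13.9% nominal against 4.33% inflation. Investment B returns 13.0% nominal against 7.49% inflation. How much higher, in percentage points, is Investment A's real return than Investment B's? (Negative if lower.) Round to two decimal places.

Investment A real return: 1.139/1.0433 − 1 = 9.173%.
Investment B real return: 1.130/1.0749 − 1 = 5.126%.
Difference: 9.173 − 5.126 = 4.047 pp.

4.05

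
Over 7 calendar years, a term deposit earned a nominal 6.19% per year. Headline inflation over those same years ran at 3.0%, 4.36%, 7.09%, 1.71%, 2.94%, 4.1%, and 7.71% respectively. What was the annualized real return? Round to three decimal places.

Cumulative inflation factor: 1.030 × 1.0436 × 1.0709 × 1.0171 × 1.0294 × 1.041 × 1.0771 ≈ 1.35137.
Nominal growth factor: 1.52260. Real growth factor = 1.52260 / 1.35137 ≈ 1.12671.
Annualized: 1.12671^(1/7) − 1 ≈ 0.01719.

1.719%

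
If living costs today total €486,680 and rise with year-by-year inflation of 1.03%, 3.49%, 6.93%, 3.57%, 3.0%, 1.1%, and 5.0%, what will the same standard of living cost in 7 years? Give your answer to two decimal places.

€616,174.13

Cumulative price-level factor: 1.0103 × 1.0349 × 1.0693 × 1.0357 × 1.030 × 1.011 × 1.050 ≈ 1.2660765425.
The nominal amount required is €486,680 scaled up by that factor.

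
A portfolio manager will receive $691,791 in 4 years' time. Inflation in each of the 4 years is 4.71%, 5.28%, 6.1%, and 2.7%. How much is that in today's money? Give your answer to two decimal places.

Price-level factor over 4 years: 1.0471 × 1.0528 × 1.061 × 1.027 ≈ 1.2012125566.
Purchasing power today: $691,791 divided by that factor.

$575,910.56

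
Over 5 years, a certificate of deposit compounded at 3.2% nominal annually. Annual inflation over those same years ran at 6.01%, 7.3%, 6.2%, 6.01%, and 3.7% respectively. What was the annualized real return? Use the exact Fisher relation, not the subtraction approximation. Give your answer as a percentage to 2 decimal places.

-2.49%

Cumulative inflation factor: 1.0601 × 1.073 × 1.062 × 1.0601 × 1.037 ≈ 1.32800.
Nominal growth factor: 1.17057. Real growth factor = 1.17057 / 1.32800 ≈ 0.88146.
Annualized: 0.88146^(1/5) − 1 ≈ -0.02492.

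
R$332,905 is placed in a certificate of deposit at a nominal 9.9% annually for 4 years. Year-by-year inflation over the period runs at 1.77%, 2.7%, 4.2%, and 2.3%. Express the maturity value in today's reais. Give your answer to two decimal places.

R$435,890.61

Nominal value at maturity: R$332,905 × (1 + 9.9%)^4 ≈ R$485,636.24.
Price-level factor over 4 years: 1.0177 × 1.027 × 1.042 × 1.023 ≈ 1.1141241054.
The maturity value deflated by that factor is the answer in today's purchasing power.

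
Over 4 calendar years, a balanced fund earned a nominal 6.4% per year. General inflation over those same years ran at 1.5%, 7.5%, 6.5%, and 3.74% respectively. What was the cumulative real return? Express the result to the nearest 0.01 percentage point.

6.32%

Cumulative inflation factor: 1.015 × 1.075 × 1.065 × 1.0374 ≈ 1.20551.
Nominal growth factor: 1.28164. Real growth factor = 1.28164 / 1.20551 ≈ 1.06315.
Total real return ≈ 6.3154%.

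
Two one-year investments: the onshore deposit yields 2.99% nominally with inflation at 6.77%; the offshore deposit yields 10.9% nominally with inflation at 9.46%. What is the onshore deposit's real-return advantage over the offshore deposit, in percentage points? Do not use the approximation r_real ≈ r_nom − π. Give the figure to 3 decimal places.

The onshore deposit real return: 1.0299/1.0677 − 1 = -3.5403%.
The offshore deposit real return: 1.109/1.0946 − 1 = 1.3155%.
Difference: -3.5403 − 1.3155 = -4.8558 pp.

-4.856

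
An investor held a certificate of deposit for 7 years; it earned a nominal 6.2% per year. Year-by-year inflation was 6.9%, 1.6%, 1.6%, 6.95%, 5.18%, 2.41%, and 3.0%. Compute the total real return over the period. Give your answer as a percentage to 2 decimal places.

16.36%

Cumulative inflation factor: 1.069 × 1.016 × 1.016 × 1.0695 × 1.0518 × 1.0241 × 1.030 ≈ 1.30936.
Nominal growth factor: 1.52360. Real growth factor = 1.52360 / 1.30936 ≈ 1.16362.
Total real return ≈ 16.3625%.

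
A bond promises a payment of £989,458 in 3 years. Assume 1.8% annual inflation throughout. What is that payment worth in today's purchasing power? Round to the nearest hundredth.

Price-level factor over 3 years: (1 + 1.8%)^3 = 1.054977832.
Purchasing power today: £989,458 divided by that factor.

£937,894.59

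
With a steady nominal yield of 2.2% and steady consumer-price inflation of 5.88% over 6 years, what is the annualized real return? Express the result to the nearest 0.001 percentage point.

With constant rates the annual real return is the same each year: (1+2.2%)/(1+5.88%) − 1 = -0.03476.

-3.476%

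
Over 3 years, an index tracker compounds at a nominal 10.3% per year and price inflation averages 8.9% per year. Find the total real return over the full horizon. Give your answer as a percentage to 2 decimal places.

3.91%

The annual real rate is (1+10.3%)/(1+8.9%) − 1 = 1.2856%.
Compounded over 3 years: (1 + 0.012856)^3 − 1 ≈ 0.03907.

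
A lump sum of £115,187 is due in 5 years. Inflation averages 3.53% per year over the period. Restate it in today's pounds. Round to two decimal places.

Price-level factor over 5 years: (1 + 3.53%)^5 ≈ 1.1894085883.
Purchasing power today: £115,187 divided by that factor.

£96,843.93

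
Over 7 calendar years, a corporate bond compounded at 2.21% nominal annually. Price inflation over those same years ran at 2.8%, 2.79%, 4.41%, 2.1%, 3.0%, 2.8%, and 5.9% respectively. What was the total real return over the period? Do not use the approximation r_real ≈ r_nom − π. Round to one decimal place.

-7.7%

Cumulative inflation factor: 1.028 × 1.0279 × 1.0441 × 1.021 × 1.030 × 1.028 × 1.059 ≈ 1.26310.
Nominal growth factor: 1.16534. Real growth factor = 1.16534 / 1.26310 ≈ 0.92260.
Total real return ≈ -7.7395%.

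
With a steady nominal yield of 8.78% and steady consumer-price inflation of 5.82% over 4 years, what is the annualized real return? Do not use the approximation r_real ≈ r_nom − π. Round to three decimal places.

With constant rates the annual real return is the same each year: (1+8.78%)/(1+5.82%) − 1 = 0.02797.

2.797%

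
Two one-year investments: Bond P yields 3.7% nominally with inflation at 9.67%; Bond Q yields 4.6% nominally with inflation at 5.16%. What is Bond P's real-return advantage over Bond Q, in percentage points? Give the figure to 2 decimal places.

-4.91

Bond P real return: 1.037/1.0967 − 1 = -5.444%.
Bond Q real return: 1.046/1.0516 − 1 = -0.533%.
Difference: -5.444 − (-0.533) = -4.911 pp.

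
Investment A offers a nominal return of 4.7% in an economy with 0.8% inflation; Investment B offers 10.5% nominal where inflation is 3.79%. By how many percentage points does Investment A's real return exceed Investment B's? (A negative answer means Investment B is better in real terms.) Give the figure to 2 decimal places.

Investment A real return: 1.047/1.008 − 1 = 3.869%.
Investment B real return: 1.105/1.0379 − 1 = 6.465%.
Difference: 3.869 − 6.465 = -2.596 pp.

-2.60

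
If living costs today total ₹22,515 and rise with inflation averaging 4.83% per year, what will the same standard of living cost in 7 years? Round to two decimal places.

Cumulative price-level factor: (1+4.83%)^7 ≈ 1.3912305334.
The nominal amount required is ₹22,515 scaled up by that factor.

₹31,323.56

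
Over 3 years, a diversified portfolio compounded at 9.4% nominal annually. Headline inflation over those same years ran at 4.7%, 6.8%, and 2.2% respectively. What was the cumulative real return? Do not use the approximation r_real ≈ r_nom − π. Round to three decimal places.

Cumulative inflation factor: 1.047 × 1.068 × 1.022 ≈ 1.14280.
Nominal growth factor: 1.30934. Real growth factor = 1.30934 / 1.14280 ≈ 1.14573.
Total real return ≈ 14.5732%.

14.573%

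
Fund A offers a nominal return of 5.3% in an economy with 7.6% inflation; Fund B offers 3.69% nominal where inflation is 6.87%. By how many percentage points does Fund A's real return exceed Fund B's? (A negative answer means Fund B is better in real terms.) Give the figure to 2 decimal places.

Fund A real return: 1.053/1.076 − 1 = -2.138%.
Fund B real return: 1.0369/1.0687 − 1 = -2.976%.
Difference: -2.138 − (-2.976) = 0.838 pp.

0.84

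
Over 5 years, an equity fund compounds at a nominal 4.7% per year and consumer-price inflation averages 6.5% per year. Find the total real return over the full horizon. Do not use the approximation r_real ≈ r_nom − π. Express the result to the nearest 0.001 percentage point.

The annual real rate is (1+4.7%)/(1+6.5%) − 1 = -1.6901%.
Compounded over 5 years: (1 + -0.016901)^5 − 1 ≈ -0.08170.

-8.170%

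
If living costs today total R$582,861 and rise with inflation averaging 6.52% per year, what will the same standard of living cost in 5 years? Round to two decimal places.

R$799,320.20

Cumulative price-level factor: (1+6.52%)^5 ≈ 1.3713736130.
The nominal amount required is R$582,861 scaled up by that factor.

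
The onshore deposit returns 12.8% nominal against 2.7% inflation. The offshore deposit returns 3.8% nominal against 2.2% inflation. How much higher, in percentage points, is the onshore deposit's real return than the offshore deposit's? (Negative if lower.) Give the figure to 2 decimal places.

8.27

The onshore deposit real return: 1.128/1.027 − 1 = 9.834%.
The offshore deposit real return: 1.038/1.022 − 1 = 1.566%.
Difference: 9.834 − 1.566 = 8.268 pp.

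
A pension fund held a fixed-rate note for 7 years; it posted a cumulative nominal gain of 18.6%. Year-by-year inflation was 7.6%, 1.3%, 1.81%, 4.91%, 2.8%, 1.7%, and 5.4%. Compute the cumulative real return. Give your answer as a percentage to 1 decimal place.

-7.6%

Cumulative inflation factor: 1.076 × 1.013 × 1.0181 × 1.0491 × 1.028 × 1.017 × 1.054 ≈ 1.28287.
Nominal growth factor: 1.18600. Real growth factor = 1.18600 / 1.28287 ≈ 0.92449.
Total real return ≈ -7.5513%.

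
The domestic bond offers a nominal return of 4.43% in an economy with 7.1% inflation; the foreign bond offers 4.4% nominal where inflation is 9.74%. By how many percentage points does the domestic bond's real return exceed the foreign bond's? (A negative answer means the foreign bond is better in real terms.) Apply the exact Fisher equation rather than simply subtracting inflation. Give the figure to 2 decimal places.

2.37

The domestic bond real return: 1.0443/1.071 − 1 = -2.493%.
The foreign bond real return: 1.044/1.0974 − 1 = -4.866%.
Difference: -2.493 − (-4.866) = 2.373 pp.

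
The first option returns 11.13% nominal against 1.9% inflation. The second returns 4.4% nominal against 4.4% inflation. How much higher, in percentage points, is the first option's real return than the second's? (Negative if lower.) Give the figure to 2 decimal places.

The first option real return: 1.1113/1.019 − 1 = 9.058%.
The second real return: 1.044/1.044 − 1 = 0.000%.
Difference: 9.058 − 0.000 = 9.058 pp.

9.06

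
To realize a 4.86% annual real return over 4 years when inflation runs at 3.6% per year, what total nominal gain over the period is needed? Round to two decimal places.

Required annual nominal rate: (1+4.86%)(1+3.6%) − 1 = 8.63496%.
Cumulative over 4 years: (1 + 0.0863496)^4 − 1 ≈ 0.39277.

39.28%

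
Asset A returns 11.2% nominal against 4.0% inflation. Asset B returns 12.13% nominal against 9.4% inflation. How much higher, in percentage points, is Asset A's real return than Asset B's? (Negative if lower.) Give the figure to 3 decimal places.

Asset A real return: 1.112/1.040 − 1 = 6.9231%.
Asset B real return: 1.1213/1.094 − 1 = 2.4954%.
Difference: 6.9231 − 2.4954 = 4.4277 pp.

4.428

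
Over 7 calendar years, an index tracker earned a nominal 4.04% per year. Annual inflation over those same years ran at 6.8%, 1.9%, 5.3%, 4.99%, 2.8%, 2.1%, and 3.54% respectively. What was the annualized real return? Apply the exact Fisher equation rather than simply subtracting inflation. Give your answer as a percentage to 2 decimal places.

Cumulative inflation factor: 1.068 × 1.019 × 1.053 × 1.0499 × 1.028 × 1.021 × 1.0354 ≈ 1.30752.
Nominal growth factor: 1.31948. Real growth factor = 1.31948 / 1.30752 ≈ 1.00915.
Annualized: 1.00915^(1/7) − 1 ≈ 0.00130.

0.13%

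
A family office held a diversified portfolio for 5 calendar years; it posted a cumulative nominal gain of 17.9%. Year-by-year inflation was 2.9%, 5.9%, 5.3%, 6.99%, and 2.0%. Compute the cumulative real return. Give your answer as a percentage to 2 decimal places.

-5.85%

Cumulative inflation factor: 1.029 × 1.059 × 1.053 × 1.0699 × 1.020 ≈ 1.25223.
Nominal growth factor: 1.17900. Real growth factor = 1.17900 / 1.25223 ≈ 0.94152.
Total real return ≈ -5.8477%.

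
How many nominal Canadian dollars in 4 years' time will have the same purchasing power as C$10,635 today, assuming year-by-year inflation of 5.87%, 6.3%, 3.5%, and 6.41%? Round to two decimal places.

Cumulative price-level factor: 1.0587 × 1.063 × 1.035 × 1.0641 ≈ 1.2394498823.
Multiplying C$10,635 by the price-level factor gives the future nominal sum.

C$13,181.55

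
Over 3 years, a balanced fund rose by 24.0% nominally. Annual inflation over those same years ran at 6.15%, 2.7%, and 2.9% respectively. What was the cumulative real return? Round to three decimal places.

Cumulative inflation factor: 1.0615 × 1.027 × 1.029 ≈ 1.12178.
Nominal growth factor: 1.24000. Real growth factor = 1.24000 / 1.12178 ≈ 1.10539.
Total real return ≈ 10.5391%.

10.539%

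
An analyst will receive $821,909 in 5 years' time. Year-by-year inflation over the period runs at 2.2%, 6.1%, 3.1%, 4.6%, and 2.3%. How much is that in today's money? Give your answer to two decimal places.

$687,054.95

Price-level factor over 5 years: 1.022 × 1.061 × 1.031 × 1.046 × 1.023 ≈ 1.1962784056.
Purchasing power today: $821,909 divided by that factor.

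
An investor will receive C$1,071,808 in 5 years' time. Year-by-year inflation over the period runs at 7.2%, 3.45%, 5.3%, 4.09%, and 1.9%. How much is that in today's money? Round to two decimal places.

Price-level factor over 5 years: 1.072 × 1.0345 × 1.053 × 1.0409 × 1.019 ≈ 1.2386164515.
Purchasing power today: C$1,071,808 divided by that factor.

C$865,326.79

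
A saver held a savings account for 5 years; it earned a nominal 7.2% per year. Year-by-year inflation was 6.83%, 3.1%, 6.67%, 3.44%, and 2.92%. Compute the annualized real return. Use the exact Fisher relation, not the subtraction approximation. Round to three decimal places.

Cumulative inflation factor: 1.0683 × 1.031 × 1.0667 × 1.0344 × 1.0292 ≈ 1.25078.
Nominal growth factor: 1.41571. Real growth factor = 1.41571 / 1.25078 ≈ 1.13186.
Annualized: 1.13186^(1/5) − 1 ≈ 0.02508.

2.508%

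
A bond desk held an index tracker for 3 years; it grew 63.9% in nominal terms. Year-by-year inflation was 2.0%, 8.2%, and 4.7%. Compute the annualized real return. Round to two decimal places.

Cumulative inflation factor: 1.020 × 1.082 × 1.047 ≈ 1.15551.
Nominal growth factor: 1.63900. Real growth factor = 1.63900 / 1.15551 ≈ 1.41842.
Annualized: 1.41842^(1/3) − 1 ≈ 0.12357.

12.36%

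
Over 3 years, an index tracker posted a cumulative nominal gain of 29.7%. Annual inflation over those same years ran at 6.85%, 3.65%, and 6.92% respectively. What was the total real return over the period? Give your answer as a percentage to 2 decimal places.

Cumulative inflation factor: 1.0685 × 1.0365 × 1.0692 ≈ 1.18414.
Nominal growth factor: 1.29700. Real growth factor = 1.29700 / 1.18414 ≈ 1.09531.
Total real return ≈ 9.5310%.

9.53%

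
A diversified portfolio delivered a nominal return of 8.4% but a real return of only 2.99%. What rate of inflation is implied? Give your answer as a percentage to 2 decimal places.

From (1+r_nom) = (1+r_real)(1+π), we get 1+π = (1 + 8.4%)/(1 + 2.99%) = 1.084/1.0299 ≈ 1.05253.
So π ≈ 5.2529%.

5.25%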